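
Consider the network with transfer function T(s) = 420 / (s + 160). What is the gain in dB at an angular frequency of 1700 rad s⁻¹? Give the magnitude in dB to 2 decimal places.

|j1700 + 160| = √(1700² + 160²) = 1708
|T(j1700)| = 420 / 1708 = 0.24597
20 log₁₀(0.24597) = -12.182 dB

-12.18 dB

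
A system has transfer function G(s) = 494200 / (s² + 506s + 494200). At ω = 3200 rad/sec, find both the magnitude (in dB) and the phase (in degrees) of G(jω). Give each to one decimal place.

|G| = -26.0 dB, ∠G = -170.6°

|(j3200)² + 506(j3200) + 494200| = |-9.7458e+06 + j1.6192e+06| = 9.879e+06
|G(j3200)| = 494200 / 9.879e+06 = 0.050023
20 log₁₀(0.050023) = -26.02 dB
∠[(j3200)² + 506(j3200) + 494200] = ∠[-9.7458e+06 + j1.6192e+06] = 170.57°
∠G(j3200) = −170.57° = -170.57°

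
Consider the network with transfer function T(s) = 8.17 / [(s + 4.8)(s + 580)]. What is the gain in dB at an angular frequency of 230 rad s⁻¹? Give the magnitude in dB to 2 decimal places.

-84.89 dB

|j230 + 4.8| = √(230² + 4.8²) = 230.1
|j230 + 580| = √(230² + 580²) = 623.9
|T(j230)| = 8.17 / (230.1 × 623.9) = 5.6919e-05
20 log₁₀(5.6919e-05) = -84.895 dB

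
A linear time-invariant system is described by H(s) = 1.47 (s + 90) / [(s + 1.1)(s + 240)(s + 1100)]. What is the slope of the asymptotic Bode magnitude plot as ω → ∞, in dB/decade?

With 1 zero and 3 poles, the high-frequency asymptotic slope is 20 × (1 − 3) = -40 dB/decade.

-40 dB/decade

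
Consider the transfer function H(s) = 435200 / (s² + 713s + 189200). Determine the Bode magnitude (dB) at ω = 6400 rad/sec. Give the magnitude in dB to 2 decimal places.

-39.49 dB

|(j6400)² + 713(j6400) + 189200| = |-4.0771e+07 + j4.5632e+06| = 4.103e+07
|H(j6400)| = 435200 / 4.103e+07 = 0.010608
20 log₁₀(0.010608) = -39.487 dB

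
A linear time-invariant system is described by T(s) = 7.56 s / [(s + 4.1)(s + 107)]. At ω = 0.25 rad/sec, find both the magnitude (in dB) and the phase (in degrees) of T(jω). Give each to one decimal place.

|j0.25| = 0.25
|j0.25 + 4.1| = √(0.25² + 4.1²) = 4.108
|j0.25 + 107| = √(0.25² + 107²) = 107
|T(j0.25)| = 7.56 × 0.25 / (4.108 × 107) = 0.0043002
20 log₁₀(0.0043002) = -47.33 dB
∠(j0.25) = 90.00°
∠(j0.25 + 4.1) = arctan(0.25/4.1) = 3.49°
∠(j0.25 + 107) = arctan(0.25/107) = 0.13°
∠T(j0.25) = 90.00° − (3.49° + 0.13°) = 86.38°

|T| = -47.3 dB, ∠T = 86.4°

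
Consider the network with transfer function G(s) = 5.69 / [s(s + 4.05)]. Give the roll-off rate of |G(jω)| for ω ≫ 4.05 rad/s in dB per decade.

With 0 zeros and 2 poles, the high-frequency asymptotic slope is 20 × (0 − 2) = -40 dB/decade.

-40 dB/decade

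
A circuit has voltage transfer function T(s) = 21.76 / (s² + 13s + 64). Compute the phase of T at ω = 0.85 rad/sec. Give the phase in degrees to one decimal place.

∠[(j0.85)² + 13(j0.85) + 64] = ∠[63.278 + j11.05] = 9.91°
∠T(j0.85) = −9.91° = -9.91°

-9.9 deg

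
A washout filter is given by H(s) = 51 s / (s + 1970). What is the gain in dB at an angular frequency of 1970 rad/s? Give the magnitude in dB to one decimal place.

|j1970| = 1970
|j1970 + 1970| = √(1970² + 1970²) = 2786
|H(j1970)| = 51 × 1970 / 2786 = 36.062
20 log₁₀(36.062) = 31.14 dB

31.1 dB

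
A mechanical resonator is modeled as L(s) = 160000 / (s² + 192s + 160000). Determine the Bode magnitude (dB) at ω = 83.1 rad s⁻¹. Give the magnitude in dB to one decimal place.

0.3 dB

|(j83.1)² + 192(j83.1) + 160000| = |1.5309e+05 + j15955| = 1.539e+05
|L(j83.1)| = 160000 / 1.539e+05 = 1.0395
20 log₁₀(1.0395) = 0.34 dB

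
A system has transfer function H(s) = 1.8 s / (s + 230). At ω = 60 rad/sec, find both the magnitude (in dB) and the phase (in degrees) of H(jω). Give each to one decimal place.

|j60| = 60
|j60 + 230| = √(60² + 230²) = 237.7
|H(j60)| = 1.8 × 60 / 237.7 = 0.45436
20 log₁₀(0.45436) = -6.85 dB
∠(j60) = 90.00°
∠(j60 + 230) = arctan(60/230) = 14.62°
∠H(j60) = 90.00° − 14.62° = 75.38°

|H| = -6.9 dB, ∠H = 75.4°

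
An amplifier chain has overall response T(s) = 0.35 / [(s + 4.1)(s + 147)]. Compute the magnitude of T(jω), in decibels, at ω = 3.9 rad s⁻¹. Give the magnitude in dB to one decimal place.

-67.5 dB

|j3.9 + 4.1| = √(3.9² + 4.1²) = 5.659
|j3.9 + 147| = √(3.9² + 147²) = 147.1
|T(j3.9)| = 0.35 / (5.659 × 147.1) = 0.00042062
20 log₁₀(0.00042062) = -67.52 dB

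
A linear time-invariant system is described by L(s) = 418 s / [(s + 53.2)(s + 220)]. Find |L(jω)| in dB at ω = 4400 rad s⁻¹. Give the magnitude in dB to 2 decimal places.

-20.46 dB

|j4400| = 4400
|j4400 + 53.2| = √(4400² + 53.2²) = 4400
|j4400 + 220| = √(4400² + 220²) = 4405
|L(j4400)| = 418 × 4400 / (4400 × 4405) = 0.094875
20 log₁₀(0.094875) = -20.457 dB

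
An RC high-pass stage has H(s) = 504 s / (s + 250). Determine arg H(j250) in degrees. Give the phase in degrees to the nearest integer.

∠(j250) = 90.00°
∠(j250 + 250) = arctan(250/250) = 45.00°
∠H(j250) = 90.00° − 45.00° = 45.00°

45°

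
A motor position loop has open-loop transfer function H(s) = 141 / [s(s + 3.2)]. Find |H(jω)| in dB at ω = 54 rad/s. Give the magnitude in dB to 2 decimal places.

-26.33 dB

|j54 + 3.2| = √(54² + 3.2²) = 54.09
|j54| = 54
|H(j54)| = 141 / (54.09 × 54) = 0.048269
20 log₁₀(0.048269) = -26.327 dB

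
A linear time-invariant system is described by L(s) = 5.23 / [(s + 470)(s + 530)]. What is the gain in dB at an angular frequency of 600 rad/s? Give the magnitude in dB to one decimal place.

|j600 + 470| = √(600² + 470²) = 762.2
|j600 + 530| = √(600² + 530²) = 800.6
|L(j600)| = 5.23 / (762.2 × 800.6) = 8.5715e-06
20 log₁₀(8.5715e-06) = -101.34 dB

-101.3 dB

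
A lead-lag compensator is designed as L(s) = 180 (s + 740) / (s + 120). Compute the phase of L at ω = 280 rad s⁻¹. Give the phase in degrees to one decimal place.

-46.1 deg

∠(j280 + 740) = arctan(280/740) = 20.73°
∠(j280 + 120) = arctan(280/120) = 66.80°
∠L(j280) = 20.73° − 66.80° = -46.08°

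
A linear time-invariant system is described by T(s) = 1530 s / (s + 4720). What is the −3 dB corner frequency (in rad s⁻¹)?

4720 rad s⁻¹

For a single-pole high-pass, the −3 dB point is at the pole: ω = 4720 rad s⁻¹.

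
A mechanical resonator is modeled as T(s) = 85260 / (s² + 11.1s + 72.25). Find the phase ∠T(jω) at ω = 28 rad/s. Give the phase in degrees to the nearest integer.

-156°

∠[(j28)² + 11.1(j28) + 72.25] = ∠[-711.75 + j310.8] = 156.41°
∠T(j28) = −156.41° = -156.41°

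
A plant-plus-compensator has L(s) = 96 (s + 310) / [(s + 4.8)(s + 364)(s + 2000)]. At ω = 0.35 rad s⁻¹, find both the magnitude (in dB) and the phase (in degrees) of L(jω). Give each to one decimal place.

|j0.35 + 310| = √(0.35² + 310²) = 310
|j0.35 + 4.8| = √(0.35² + 4.8²) = 4.813
|j0.35 + 364| = √(0.35² + 364²) = 364
|j0.35 + 2000| = √(0.35² + 2000²) = 2000
|L(j0.35)| = 96 × 310 / (4.813 × 364 × 2000) = 0.0084939
20 log₁₀(0.0084939) = -41.42 dB
∠(j0.35 + 310) = arctan(0.35/310) = 0.06°
∠(j0.35 + 4.8) = arctan(0.35/4.8) = 4.17°
∠(j0.35 + 364) = arctan(0.35/364) = 0.06°
∠(j0.35 + 2000) = arctan(0.35/2000) = 0.01°
∠L(j0.35) = 0.06° − (4.17° + 0.06° + 0.01°) = -4.17°

|L| = -41.4 dB, ∠L = -4.2°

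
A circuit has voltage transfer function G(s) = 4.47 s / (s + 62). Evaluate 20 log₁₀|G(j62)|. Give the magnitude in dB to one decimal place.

|j62| = 62
|j62 + 62| = √(62² + 62²) = 87.68
|G(j62)| = 4.47 × 62 / 87.68 = 3.1608
20 log₁₀(3.1608) = 10.00 dB

10.0 dB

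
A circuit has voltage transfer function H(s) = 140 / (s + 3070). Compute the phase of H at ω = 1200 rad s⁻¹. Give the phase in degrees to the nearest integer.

∠(j1200 + 3070) = arctan(1200/3070) = 21.35°
∠H(j1200) = −21.35° = -21.35°

-21°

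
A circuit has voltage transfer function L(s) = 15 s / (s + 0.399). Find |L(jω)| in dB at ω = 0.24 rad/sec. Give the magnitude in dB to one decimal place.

|j0.24| = 0.24
|j0.24 + 0.399| = √(0.24² + 0.399²) = 0.4656
|L(j0.24)| = 15 × 0.24 / 0.4656 = 7.7316
20 log₁₀(7.7316) = 17.77 dB

17.8 dB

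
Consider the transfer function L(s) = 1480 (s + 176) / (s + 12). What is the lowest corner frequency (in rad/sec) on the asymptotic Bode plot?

Break frequencies occur at each pole and zero magnitude: 12 rad/sec, 176 rad/sec.
The lowest is 12 rad/sec.

12 rad/sec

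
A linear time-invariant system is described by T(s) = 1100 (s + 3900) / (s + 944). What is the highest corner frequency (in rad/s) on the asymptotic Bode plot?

Break frequencies occur at each pole and zero magnitude: 944 rad/s, 3900 rad/s.
The highest is 3900 rad/s.

3900 rad/s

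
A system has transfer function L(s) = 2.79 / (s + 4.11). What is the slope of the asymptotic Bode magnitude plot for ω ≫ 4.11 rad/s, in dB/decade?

-20 dB/decade

With 0 zeros and 1 pole, the high-frequency asymptotic slope is 20 × (0 − 1) = -20 dB/decade.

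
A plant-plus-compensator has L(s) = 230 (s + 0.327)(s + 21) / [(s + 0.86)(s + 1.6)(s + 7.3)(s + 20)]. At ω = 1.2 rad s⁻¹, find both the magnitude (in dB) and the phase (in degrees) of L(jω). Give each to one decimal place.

|j1.2 + 0.327| = √(1.2² + 0.327²) = 1.244
|j1.2 + 21| = √(1.2² + 21²) = 21.03
|j1.2 + 0.86| = √(1.2² + 0.86²) = 1.476
|j1.2 + 1.6| = √(1.2² + 1.6²) = 2
|j1.2 + 7.3| = √(1.2² + 7.3²) = 7.398
|j1.2 + 20| = √(1.2² + 20²) = 20.04
|L(j1.2)| = 230 × 1.244 × 21.03 / (1.476 × 2 × 7.398 × 20.04) = 13.748
20 log₁₀(13.748) = 22.76 dB
∠(j1.2 + 0.327) = arctan(1.2/0.327) = 74.76°
∠(j1.2 + 21) = arctan(1.2/21) = 3.27°
∠(j1.2 + 0.86) = arctan(1.2/0.86) = 54.37°
∠(j1.2 + 1.6) = arctan(1.2/1.6) = 36.87°
∠(j1.2 + 7.3) = arctan(1.2/7.3) = 9.33°
∠(j1.2 + 20) = arctan(1.2/20) = 3.43°
∠L(j1.2) = 74.76° + 3.27° − (54.37° + 36.87° + 9.33° + 3.43°) = -25.98°

|L| = 22.8 dB, ∠L = -26.0°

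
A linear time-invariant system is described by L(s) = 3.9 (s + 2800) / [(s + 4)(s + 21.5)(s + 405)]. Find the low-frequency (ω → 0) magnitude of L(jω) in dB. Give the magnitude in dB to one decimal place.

-10.1 dB

L(0) = 3.9 × 2800 / (4 × 21.5 × 405) = 0.31352
20 log₁₀(0.31352) = -10.07 dB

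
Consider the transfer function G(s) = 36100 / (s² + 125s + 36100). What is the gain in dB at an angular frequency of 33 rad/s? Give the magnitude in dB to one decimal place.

|(j33)² + 125(j33) + 36100| = |35011 + j4125| = 3.525e+04
|G(j33)| = 36100 / 3.525e+04 = 1.024
20 log₁₀(1.024) = 0.21 dB

0.2 dB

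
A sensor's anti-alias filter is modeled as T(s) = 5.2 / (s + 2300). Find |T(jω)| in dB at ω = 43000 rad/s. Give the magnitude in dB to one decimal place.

-78.4 dB

|j43000 + 2300| = √(43000² + 2300²) = 4.306e+04
|T(j43000)| = 5.2 / 4.306e+04 = 0.00012076
20 log₁₀(0.00012076) = -78.36 dB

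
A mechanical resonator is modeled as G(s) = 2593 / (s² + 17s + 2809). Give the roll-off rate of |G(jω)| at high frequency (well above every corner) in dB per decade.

With 0 zeros and 2 poles, the high-frequency asymptotic slope is 20 × (0 − 2) = -40 dB/decade.

-40 dB/decade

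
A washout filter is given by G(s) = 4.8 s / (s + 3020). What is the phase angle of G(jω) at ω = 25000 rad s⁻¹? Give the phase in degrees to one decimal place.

6.9°

∠(j25000) = 90.00°
∠(j25000 + 3020) = arctan(25000/3020) = 83.11°
∠G(j25000) = 90.00° − 83.11° = 6.89°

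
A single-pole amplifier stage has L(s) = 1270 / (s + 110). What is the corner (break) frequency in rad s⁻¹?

The single real pole at s = −110 gives a corner at ω = 110 rad s⁻¹.

110 rad s⁻¹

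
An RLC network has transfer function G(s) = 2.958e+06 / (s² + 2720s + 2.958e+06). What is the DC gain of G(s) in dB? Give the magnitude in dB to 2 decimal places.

0.00 dB

G(0) = 2.958e+06 / 2.958e+06 = 1
20 log₁₀(1) = 0.000 dB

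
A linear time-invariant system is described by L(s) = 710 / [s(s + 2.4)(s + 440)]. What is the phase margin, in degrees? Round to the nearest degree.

75°

Gain crossover: |L(jω)| = 1 at ω ≈ 0.649 rad/s.
∠L(j0.649) = −90° − arctan(0.649/2.4) − arctan(0.649/440) ≈ -105.22°
PM = 180° + (-105.22°) = 74.78°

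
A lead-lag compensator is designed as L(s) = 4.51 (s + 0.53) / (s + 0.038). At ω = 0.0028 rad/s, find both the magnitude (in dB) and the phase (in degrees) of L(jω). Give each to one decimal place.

|L| = 35.9 dB, ∠L = -3.9 deg

|j0.0028 + 0.53| = √(0.0028² + 0.53²) = 0.53
|j0.0028 + 0.038| = √(0.0028² + 0.038²) = 0.0381
|L(j0.0028)| = 4.51 × 0.53 / 0.0381 = 62.733
20 log₁₀(62.733) = 35.95 dB
∠(j0.0028 + 0.53) = arctan(0.0028/0.53) = 0.30°
∠(j0.0028 + 0.038) = arctan(0.0028/0.038) = 4.21°
∠L(j0.0028) = 0.30° − 4.21° = -3.91°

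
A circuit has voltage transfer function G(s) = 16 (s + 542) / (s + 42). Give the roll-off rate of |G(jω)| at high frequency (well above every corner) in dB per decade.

0 dB/decade

With 1 zero and 1 pole, the high-frequency asymptotic slope is 20 × (1 − 1) = 0 dB/decade.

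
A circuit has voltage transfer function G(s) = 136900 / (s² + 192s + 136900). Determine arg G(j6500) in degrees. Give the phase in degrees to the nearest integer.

-178 deg

∠[(j6500)² + 192(j6500) + 136900] = ∠[-4.2113e+07 + j1.248e+06] = 178.30°
∠G(j6500) = −178.30° = -178.30°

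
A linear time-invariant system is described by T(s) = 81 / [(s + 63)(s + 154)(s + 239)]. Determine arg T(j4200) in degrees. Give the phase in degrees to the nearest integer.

∠(j4200 + 63) = arctan(4200/63) = 89.14°
∠(j4200 + 154) = arctan(4200/154) = 87.90°
∠(j4200 + 239) = arctan(4200/239) = 86.74°
∠T(j4200) = − (89.14° + 87.90° + 86.74°) = -263.78°

-264°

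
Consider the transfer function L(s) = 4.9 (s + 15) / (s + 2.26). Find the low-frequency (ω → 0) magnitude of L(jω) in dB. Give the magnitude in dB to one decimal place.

L(0) = 4.9 × 15 / 2.26 = 32.522
20 log₁₀(32.522) = 30.24 dB

30.2 dB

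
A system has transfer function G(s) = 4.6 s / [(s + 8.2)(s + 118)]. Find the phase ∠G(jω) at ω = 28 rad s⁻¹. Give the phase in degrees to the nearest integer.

3°

∠(j28) = 90.00°
∠(j28 + 8.2) = arctan(28/8.2) = 73.68°
∠(j28 + 118) = arctan(28/118) = 13.35°
∠G(j28) = 90.00° − (73.68° + 13.35°) = 2.97°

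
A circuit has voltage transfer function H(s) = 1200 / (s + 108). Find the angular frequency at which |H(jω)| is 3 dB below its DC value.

For a single-pole low-pass, the −3 dB point is at the pole: ω = 108 rad s⁻¹.

108 rad s⁻¹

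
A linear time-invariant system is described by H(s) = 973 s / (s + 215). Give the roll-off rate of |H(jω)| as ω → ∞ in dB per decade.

With 1 zero and 1 pole, the high-frequency asymptotic slope is 20 × (1 − 1) = 0 dB/decade.

0 dB/decade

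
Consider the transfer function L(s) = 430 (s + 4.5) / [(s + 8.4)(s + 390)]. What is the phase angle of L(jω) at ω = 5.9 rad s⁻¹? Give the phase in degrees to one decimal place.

∠(j5.9 + 4.5) = arctan(5.9/4.5) = 52.67°
∠(j5.9 + 8.4) = arctan(5.9/8.4) = 35.08°
∠(j5.9 + 390) = arctan(5.9/390) = 0.87°
∠L(j5.9) = 52.67° − (35.08° + 0.87°) = 16.72°

16.7°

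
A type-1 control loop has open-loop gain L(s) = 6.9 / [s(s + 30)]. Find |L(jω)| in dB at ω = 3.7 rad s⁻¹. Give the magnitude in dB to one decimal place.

-24.2 dB

|j3.7 + 30| = √(3.7² + 30²) = 30.23
|j3.7| = 3.7
|L(j3.7)| = 6.9 / (30.23 × 3.7) = 0.061695
20 log₁₀(0.061695) = -24.20 dB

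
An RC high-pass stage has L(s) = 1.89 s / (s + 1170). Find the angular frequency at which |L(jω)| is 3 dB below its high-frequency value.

1170 rad s⁻¹

For a single-pole high-pass, the −3 dB point is at the pole: ω = 1170 rad s⁻¹.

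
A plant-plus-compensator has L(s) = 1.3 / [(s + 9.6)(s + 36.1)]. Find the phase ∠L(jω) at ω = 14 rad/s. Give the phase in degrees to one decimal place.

-76.8 deg

∠(j14 + 9.6) = arctan(14/9.6) = 55.56°
∠(j14 + 36.1) = arctan(14/36.1) = 21.20°
∠L(j14) = − (55.56° + 21.20°) = -76.76°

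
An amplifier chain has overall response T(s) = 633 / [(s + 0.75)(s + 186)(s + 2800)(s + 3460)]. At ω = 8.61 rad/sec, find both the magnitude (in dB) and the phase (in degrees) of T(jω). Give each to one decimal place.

|T| = -147.8 dB, ∠T = -88.0 deg

|j8.61 + 0.75| = √(8.61² + 0.75²) = 8.643
|j8.61 + 186| = √(8.61² + 186²) = 186.2
|j8.61 + 2800| = √(8.61² + 2800²) = 2800
|j8.61 + 3460| = √(8.61² + 3460²) = 3460
|T(j8.61)| = 633 / (8.643 × 186.2 × 2800 × 3460) = 4.0602e-08
20 log₁₀(4.0602e-08) = -147.83 dB
∠(j8.61 + 0.75) = arctan(8.61/0.75) = 85.02°
∠(j8.61 + 186) = arctan(8.61/186) = 2.65°
∠(j8.61 + 2800) = arctan(8.61/2800) = 0.18°
∠(j8.61 + 3460) = arctan(8.61/3460) = 0.14°
∠T(j8.61) = − (85.02° + 2.65° + 0.18° + 0.14°) = -87.99°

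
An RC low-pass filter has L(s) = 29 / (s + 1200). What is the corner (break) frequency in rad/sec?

1200 rad/sec

The single real pole at s = −1200 gives a corner at ω = 1200 rad/sec.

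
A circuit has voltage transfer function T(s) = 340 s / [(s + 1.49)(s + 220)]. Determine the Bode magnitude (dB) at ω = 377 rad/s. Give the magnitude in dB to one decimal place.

|j377| = 377
|j377 + 1.49| = √(377² + 1.49²) = 377
|j377 + 220| = √(377² + 220²) = 436.5
|T(j377)| = 340 × 377 / (377 × 436.5) = 0.77892
20 log₁₀(0.77892) = -2.17 dB

-2.2 dB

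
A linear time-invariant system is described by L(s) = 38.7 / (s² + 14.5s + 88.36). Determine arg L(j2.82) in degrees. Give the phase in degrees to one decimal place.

-27.0 deg

∠[(j2.82)² + 14.5(j2.82) + 88.36] = ∠[80.408 + j40.89] = 26.95°
∠L(j2.82) = −26.95° = -26.95°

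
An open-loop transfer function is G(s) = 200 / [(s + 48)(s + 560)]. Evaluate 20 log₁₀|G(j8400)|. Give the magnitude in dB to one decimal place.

|j8400 + 48| = √(8400² + 48²) = 8400
|j8400 + 560| = √(8400² + 560²) = 8419
|G(j8400)| = 200 / (8400 × 8419) = 2.8281e-06
20 log₁₀(2.8281e-06) = -110.97 dB

-111.0 dB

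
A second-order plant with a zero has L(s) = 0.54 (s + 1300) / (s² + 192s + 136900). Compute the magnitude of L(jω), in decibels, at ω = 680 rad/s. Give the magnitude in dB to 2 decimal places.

|j680 + 1300| = √(680² + 1300²) = 1467
|(j680)² + 192(j680) + 136900| = |-3.255e+05 + j1.3056e+05| = 3.507e+05
|L(j680)| = 0.54 × 1467 / 3.507e+05 = 0.002259
20 log₁₀(0.002259) = -52.922 dB

-52.92 dB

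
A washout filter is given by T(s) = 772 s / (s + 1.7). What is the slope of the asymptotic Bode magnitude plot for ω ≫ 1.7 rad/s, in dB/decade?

With 1 zero and 1 pole, the high-frequency asymptotic slope is 20 × (1 − 1) = 0 dB/decade.

0 dB/decade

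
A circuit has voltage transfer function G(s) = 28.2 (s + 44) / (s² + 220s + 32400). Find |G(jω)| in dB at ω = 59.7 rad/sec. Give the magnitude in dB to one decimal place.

-23.6 dB

|j59.7 + 44| = √(59.7² + 44²) = 74.16
|(j59.7)² + 220(j59.7) + 32400| = |28836 + j13134| = 3.169e+04
|G(j59.7)| = 28.2 × 74.16 / 3.169e+04 = 0.066003
20 log₁₀(0.066003) = -23.61 dB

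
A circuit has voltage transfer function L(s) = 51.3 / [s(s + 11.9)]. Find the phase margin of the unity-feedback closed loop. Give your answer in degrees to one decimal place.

Gain crossover: |L(jω)| = 1 at ω ≈ 4.08 rad s⁻¹.
∠L(j4.08) = −90° − arctan(4.08/11.9) ≈ -108.92°
PM = 180° + (-108.92°) = 71.08°

71.1°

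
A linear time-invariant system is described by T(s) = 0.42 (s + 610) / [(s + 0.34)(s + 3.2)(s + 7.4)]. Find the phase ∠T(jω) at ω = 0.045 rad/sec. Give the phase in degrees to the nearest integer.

∠(j0.045 + 610) = arctan(0.045/610) = 0.00°
∠(j0.045 + 0.34) = arctan(0.045/0.34) = 7.54°
∠(j0.045 + 3.2) = arctan(0.045/3.2) = 0.81°
∠(j0.045 + 7.4) = arctan(0.045/7.4) = 0.35°
∠T(j0.045) = 0.00° − (7.54° + 0.81° + 0.35°) = -8.69°

-9°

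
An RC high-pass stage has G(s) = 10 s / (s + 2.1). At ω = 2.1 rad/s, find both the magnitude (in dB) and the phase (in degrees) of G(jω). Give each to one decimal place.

|j2.1| = 2.1
|j2.1 + 2.1| = √(2.1² + 2.1²) = 2.97
|G(j2.1)| = 10 × 2.1 / 2.97 = 7.0711
20 log₁₀(7.0711) = 16.99 dB
∠(j2.1) = 90.00°
∠(j2.1 + 2.1) = arctan(2.1/2.1) = 45.00°
∠G(j2.1) = 90.00° − 45.00° = 45.00°

|G| = 17.0 dB, ∠G = 45.0 deg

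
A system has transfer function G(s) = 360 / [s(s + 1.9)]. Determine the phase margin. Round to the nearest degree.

Gain crossover: |G(jω)| = 1 at ω ≈ 18.9 rad/sec.
∠G(j18.9) = −90° − arctan(18.9/1.9) ≈ -174.27°
PM = 180° + (-174.27°) = 5.73°

6°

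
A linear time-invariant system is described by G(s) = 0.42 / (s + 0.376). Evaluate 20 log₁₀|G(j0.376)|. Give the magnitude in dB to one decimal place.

|j0.376 + 0.376| = √(0.376² + 0.376²) = 0.5317
|G(j0.376)| = 0.42 / 0.5317 = 0.78985
20 log₁₀(0.78985) = -2.05 dB

-2.0 dB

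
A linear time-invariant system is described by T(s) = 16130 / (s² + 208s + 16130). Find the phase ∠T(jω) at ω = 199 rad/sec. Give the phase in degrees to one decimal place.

-119.6°

∠[(j199)² + 208(j199) + 16130] = ∠[-23471 + j41392] = 119.56°
∠T(j199) = −119.56° = -119.56°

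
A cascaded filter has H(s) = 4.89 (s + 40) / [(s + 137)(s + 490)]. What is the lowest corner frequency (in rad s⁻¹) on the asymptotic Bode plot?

40 rad s⁻¹

Break frequencies occur at each pole and zero magnitude: 40 rad s⁻¹, 137 rad s⁻¹, 490 rad s⁻¹.
The lowest is 40 rad s⁻¹.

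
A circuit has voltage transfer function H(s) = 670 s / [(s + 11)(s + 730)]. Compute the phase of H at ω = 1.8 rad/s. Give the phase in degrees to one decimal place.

80.6°

∠(j1.8) = 90.00°
∠(j1.8 + 11) = arctan(1.8/11) = 9.29°
∠(j1.8 + 730) = arctan(1.8/730) = 0.14°
∠H(j1.8) = 90.00° − (9.29° + 0.14°) = 80.57°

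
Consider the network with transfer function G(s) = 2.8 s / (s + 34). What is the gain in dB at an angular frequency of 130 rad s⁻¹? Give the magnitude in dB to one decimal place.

|j130| = 130
|j130 + 34| = √(130² + 34²) = 134.4
|G(j130)| = 2.8 × 130 / 134.4 = 2.7089
20 log₁₀(2.7089) = 8.66 dB

8.7 dB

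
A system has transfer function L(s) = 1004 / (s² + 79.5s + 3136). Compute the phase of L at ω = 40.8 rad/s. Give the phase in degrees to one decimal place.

-65.6 deg

∠[(j40.8)² + 79.5(j40.8) + 3136] = ∠[1471.4 + j3243.6] = 65.60°
∠L(j40.8) = −65.60° = -65.60°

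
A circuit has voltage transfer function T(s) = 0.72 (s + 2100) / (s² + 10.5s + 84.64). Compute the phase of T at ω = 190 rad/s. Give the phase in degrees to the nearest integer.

∠(j190 + 2100) = arctan(190/2100) = 5.17°
∠[(j190)² + 10.5(j190) + 84.64] = ∠[-36015 + j1995] = 176.83°
∠T(j190) = 5.17° − 176.83° = -171.66°

-172°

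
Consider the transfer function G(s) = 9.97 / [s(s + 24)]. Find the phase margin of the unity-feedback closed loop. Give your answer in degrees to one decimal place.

89.0 deg

Gain crossover: |G(jω)| = 1 at ω ≈ 0.415 rad s⁻¹.
∠G(j0.415) = −90° − arctan(0.415/24) ≈ -90.99°
PM = 180° + (-90.99°) = 89.01°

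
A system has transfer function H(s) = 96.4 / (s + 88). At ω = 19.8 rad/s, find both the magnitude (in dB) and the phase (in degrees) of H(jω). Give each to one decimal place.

|j19.8 + 88| = √(19.8² + 88²) = 90.2
|H(j19.8)| = 96.4 / 90.2 = 1.0687
20 log₁₀(1.0687) = 0.58 dB
∠(j19.8 + 88) = arctan(19.8/88) = 12.68°
∠H(j19.8) = −12.68° = -12.68°

|H| = 0.6 dB, ∠H = -12.7°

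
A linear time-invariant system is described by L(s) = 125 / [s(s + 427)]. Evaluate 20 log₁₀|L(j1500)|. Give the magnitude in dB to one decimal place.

|j1500 + 427| = √(1500² + 427²) = 1560
|j1500| = 1500
|L(j1500)| = 125 / (1560 × 1500) = 5.3433e-05
20 log₁₀(5.3433e-05) = -85.44 dB

-85.4 dB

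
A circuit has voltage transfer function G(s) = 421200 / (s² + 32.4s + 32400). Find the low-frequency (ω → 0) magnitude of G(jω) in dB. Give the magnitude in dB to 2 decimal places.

G(0) = 421200 / 32400 = 13
20 log₁₀(13) = 22.279 dB

22.28 dB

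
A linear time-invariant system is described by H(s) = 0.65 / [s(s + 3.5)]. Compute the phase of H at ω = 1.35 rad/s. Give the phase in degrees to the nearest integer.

-111°

∠(j1.35 + 3.5) = arctan(1.35/3.5) = 21.09°
∠(j1.35) = 90.00°
∠H(j1.35) = − (21.09° + 90.00°) = -111.09°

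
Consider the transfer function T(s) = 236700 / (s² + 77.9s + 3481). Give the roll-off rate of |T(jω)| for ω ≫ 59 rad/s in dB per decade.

With 0 zeros and 2 poles, the high-frequency asymptotic slope is 20 × (0 − 2) = -40 dB/decade.

-40 dB/decade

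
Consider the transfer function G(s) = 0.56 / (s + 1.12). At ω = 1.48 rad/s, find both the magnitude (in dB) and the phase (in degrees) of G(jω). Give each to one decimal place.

|j1.48 + 1.12| = √(1.48² + 1.12²) = 1.856
|G(j1.48)| = 0.56 / 1.856 = 0.30172
20 log₁₀(0.30172) = -10.41 dB
∠(j1.48 + 1.12) = arctan(1.48/1.12) = 52.88°
∠G(j1.48) = −52.88° = -52.88°

|G| = -10.4 dB, ∠G = -52.9°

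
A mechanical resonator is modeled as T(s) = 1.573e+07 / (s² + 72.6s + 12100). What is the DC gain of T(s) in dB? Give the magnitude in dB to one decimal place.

62.3 dB

T(0) = 1.573e+07 / 12100 = 1300
20 log₁₀(1300) = 62.28 dB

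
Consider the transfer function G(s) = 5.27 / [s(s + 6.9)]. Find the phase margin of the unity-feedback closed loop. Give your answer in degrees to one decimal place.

Gain crossover: |G(jω)| = 1 at ω ≈ 0.759 rad/s.
∠G(j0.759) = −90° − arctan(0.759/6.9) ≈ -96.28°
PM = 180° + (-96.28°) = 83.72°

83.7 deg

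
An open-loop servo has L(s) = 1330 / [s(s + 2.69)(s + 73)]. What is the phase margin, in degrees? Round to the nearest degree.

32°

Gain crossover: |L(jω)| = 1 at ω ≈ 3.86 rad/sec.
∠L(j3.86) = −90° − arctan(3.86/2.69) − arctan(3.86/73) ≈ -148.19°
PM = 180° + (-148.19°) = 31.81°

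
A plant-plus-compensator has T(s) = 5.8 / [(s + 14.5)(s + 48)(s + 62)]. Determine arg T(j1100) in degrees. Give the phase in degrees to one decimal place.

∠(j1100 + 14.5) = arctan(1100/14.5) = 89.24°
∠(j1100 + 48) = arctan(1100/48) = 87.50°
∠(j1100 + 62) = arctan(1100/62) = 86.77°
∠T(j1100) = − (89.24° + 87.50° + 86.77°) = -263.52°

-263.5°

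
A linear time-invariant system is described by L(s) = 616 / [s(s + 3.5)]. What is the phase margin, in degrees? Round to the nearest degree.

8°

Gain crossover: |L(jω)| = 1 at ω ≈ 24.7 rad/s.
∠L(j24.7) = −90° − arctan(24.7/3.5) ≈ -171.93°
PM = 180° + (-171.93°) = 8.07°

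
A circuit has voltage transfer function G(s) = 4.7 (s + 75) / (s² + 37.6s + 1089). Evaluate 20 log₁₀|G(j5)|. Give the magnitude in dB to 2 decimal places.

|j5 + 75| = √(5² + 75²) = 75.17
|(j5)² + 37.6(j5) + 1089| = |1064 + j188| = 1080
|G(j5)| = 4.7 × 75.17 / 1080 = 0.32697
20 log₁₀(0.32697) = -9.710 dB

-9.71 dB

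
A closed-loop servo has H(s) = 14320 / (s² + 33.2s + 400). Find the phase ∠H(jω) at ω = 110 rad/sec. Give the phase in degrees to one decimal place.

∠[(j110)² + 33.2(j110) + 400] = ∠[-11700 + j3652] = 162.66°
∠H(j110) = −162.66° = -162.66°

-162.7 deg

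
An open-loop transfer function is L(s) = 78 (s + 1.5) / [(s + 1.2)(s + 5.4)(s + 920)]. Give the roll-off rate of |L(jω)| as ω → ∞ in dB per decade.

-40 dB/decade

With 1 zero and 3 poles, the high-frequency asymptotic slope is 20 × (1 − 3) = -40 dB/decade.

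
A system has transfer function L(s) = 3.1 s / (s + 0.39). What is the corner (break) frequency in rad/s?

0.39 rad/s

The single real pole at s = −0.39 gives a corner at ω = 0.39 rad/s.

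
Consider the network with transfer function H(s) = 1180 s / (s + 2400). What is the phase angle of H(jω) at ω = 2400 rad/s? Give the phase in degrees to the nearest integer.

45°

∠(j2400) = 90.00°
∠(j2400 + 2400) = arctan(2400/2400) = 45.00°
∠H(j2400) = 90.00° − 45.00° = 45.00°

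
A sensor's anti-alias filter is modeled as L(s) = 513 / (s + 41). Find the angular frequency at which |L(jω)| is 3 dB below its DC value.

41 rad/sec

For a single-pole low-pass, the −3 dB point is at the pole: ω = 41 rad/sec.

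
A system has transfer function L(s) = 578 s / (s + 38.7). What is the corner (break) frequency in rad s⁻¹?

The single real pole at s = −38.7 gives a corner at ω = 38.7 rad s⁻¹.

38.7 rad s⁻¹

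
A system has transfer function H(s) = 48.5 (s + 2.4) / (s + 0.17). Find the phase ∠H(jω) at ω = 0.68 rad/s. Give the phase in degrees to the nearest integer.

-60 deg

∠(j0.68 + 2.4) = arctan(0.68/2.4) = 15.82°
∠(j0.68 + 0.17) = arctan(0.68/0.17) = 75.96°
∠H(j0.68) = 15.82° − 75.96° = -60.14°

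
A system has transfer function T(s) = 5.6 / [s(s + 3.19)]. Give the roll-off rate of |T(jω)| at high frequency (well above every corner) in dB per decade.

-40 dB/decade

With 0 zeros and 2 poles, the high-frequency asymptotic slope is 20 × (0 − 2) = -40 dB/decade.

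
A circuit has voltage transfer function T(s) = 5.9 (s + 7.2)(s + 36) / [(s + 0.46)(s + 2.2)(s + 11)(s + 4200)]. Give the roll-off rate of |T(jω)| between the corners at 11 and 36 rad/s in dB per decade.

-40 dB/decade

In this band the factors already past their corner are: zero at 7.2, pole at 0.46, pole at 2.2, pole at 11; net slope = -40 dB/decade.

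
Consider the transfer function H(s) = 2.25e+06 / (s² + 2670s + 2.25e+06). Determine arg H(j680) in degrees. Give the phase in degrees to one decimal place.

∠[(j680)² + 2670(j680) + 2.25e+06] = ∠[1.7876e+06 + j1.8156e+06] = 45.45°
∠H(j680) = −45.45° = -45.45°

-45.4°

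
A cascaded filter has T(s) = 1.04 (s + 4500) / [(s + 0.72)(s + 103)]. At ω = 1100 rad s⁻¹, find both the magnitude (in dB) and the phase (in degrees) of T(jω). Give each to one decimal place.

|T| = -48.0 dB, ∠T = -160.9°

|j1100 + 4500| = √(1100² + 4500²) = 4632
|j1100 + 0.72| = √(1100² + 0.72²) = 1100
|j1100 + 103| = √(1100² + 103²) = 1105
|T(j1100)| = 1.04 × 4632 / (1100 × 1105) = 0.0039643
20 log₁₀(0.0039643) = -48.04 dB
∠(j1100 + 4500) = arctan(1100/4500) = 13.74°
∠(j1100 + 0.72) = arctan(1100/0.72) = 89.96°
∠(j1100 + 103) = arctan(1100/103) = 84.65°
∠T(j1100) = 13.74° − (89.96° + 84.65°) = -160.88°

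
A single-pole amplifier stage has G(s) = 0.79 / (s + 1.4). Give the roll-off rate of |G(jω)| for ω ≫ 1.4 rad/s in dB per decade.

-20 dB/decade

With 0 zeros and 1 pole, the high-frequency asymptotic slope is 20 × (0 − 1) = -20 dB/decade.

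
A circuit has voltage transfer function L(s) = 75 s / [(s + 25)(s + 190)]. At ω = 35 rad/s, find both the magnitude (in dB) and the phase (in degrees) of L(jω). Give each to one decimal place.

|j35| = 35
|j35 + 25| = √(35² + 25²) = 43.01
|j35 + 190| = √(35² + 190²) = 193.2
|L(j35)| = 75 × 35 / (43.01 × 193.2) = 0.3159
20 log₁₀(0.3159) = -10.01 dB
∠(j35) = 90.00°
∠(j35 + 25) = arctan(35/25) = 54.46°
∠(j35 + 190) = arctan(35/190) = 10.44°
∠L(j35) = 90.00° − (54.46° + 10.44°) = 25.10°

|L| = -10.0 dB, ∠L = 25.1 deg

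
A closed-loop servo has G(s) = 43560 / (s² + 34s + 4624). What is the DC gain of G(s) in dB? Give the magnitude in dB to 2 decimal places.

19.48 dB

G(0) = 43560 / 4624 = 9.4204
20 log₁₀(9.4204) = 19.481 dB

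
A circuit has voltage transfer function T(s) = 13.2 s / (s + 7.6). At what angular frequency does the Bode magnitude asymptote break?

7.6 rad/sec

The single real pole at s = −7.6 gives a corner at ω = 7.6 rad/sec.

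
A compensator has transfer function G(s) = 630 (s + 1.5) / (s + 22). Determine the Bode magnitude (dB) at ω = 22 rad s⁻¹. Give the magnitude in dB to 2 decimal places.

|j22 + 1.5| = √(22² + 1.5²) = 22.05
|j22 + 22| = √(22² + 22²) = 31.11
|G(j22)| = 630 × 22.05 / 31.11 = 446.51
20 log₁₀(446.51) = 52.997 dB

53.00 dB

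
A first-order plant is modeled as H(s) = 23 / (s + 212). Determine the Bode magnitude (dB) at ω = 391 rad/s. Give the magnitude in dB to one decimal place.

-25.7 dB

|j391 + 212| = √(391² + 212²) = 444.8
|H(j391)| = 23 / 444.8 = 0.051712
20 log₁₀(0.051712) = -25.73 dB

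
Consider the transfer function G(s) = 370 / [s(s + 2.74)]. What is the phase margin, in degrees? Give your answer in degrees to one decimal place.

Gain crossover: |G(jω)| = 1 at ω ≈ 19.1 rad/s.
∠G(j19.1) = −90° − arctan(19.1/2.74) ≈ -171.85°
PM = 180° + (-171.85°) = 8.15°

8.1 deg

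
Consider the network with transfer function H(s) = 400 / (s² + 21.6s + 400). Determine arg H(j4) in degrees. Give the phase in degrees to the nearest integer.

-13°

∠[(j4)² + 21.6(j4) + 400] = ∠[384 + j86.4] = 12.68°
∠H(j4) = −12.68° = -12.68°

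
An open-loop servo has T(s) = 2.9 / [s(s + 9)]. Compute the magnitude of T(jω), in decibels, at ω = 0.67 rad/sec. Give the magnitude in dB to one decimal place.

|j0.67 + 9| = √(0.67² + 9²) = 9.025
|j0.67| = 0.67
|T(j0.67)| = 2.9 / (9.025 × 0.67) = 0.4796
20 log₁₀(0.4796) = -6.38 dB

-6.4 dB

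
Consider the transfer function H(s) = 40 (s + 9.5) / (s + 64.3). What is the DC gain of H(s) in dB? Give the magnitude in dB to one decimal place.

15.4 dB

H(0) = 40 × 9.5 / 64.3 = 5.9098
20 log₁₀(5.9098) = 15.43 dB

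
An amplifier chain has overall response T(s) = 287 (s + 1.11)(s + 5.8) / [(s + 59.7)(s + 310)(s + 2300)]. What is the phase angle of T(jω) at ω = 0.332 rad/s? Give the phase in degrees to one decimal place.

19.5 deg

∠(j0.332 + 1.11) = arctan(0.332/1.11) = 16.65°
∠(j0.332 + 5.8) = arctan(0.332/5.8) = 3.28°
∠(j0.332 + 59.7) = arctan(0.332/59.7) = 0.32°
∠(j0.332 + 310) = arctan(0.332/310) = 0.06°
∠(j0.332 + 2300) = arctan(0.332/2300) = 0.01°
∠T(j0.332) = 16.65° + 3.28° − (0.32° + 0.06° + 0.01°) = 19.54°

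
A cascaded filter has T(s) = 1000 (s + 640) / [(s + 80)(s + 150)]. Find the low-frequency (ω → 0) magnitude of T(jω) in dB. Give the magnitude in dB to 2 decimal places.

T(0) = 1000 × 640 / (80 × 150) = 53.333
20 log₁₀(53.333) = 34.540 dB

34.54 dB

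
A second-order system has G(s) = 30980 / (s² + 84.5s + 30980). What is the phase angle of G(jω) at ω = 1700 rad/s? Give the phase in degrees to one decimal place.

∠[(j1700)² + 84.5(j1700) + 30980] = ∠[-2.859e+06 + j1.4365e+05] = 177.12°
∠G(j1700) = −177.12° = -177.12°

-177.1°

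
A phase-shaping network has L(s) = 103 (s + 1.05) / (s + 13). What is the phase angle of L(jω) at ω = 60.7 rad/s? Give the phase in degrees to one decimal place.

∠(j60.7 + 1.05) = arctan(60.7/1.05) = 89.01°
∠(j60.7 + 13) = arctan(60.7/13) = 77.91°
∠L(j60.7) = 89.01° − 77.91° = 11.10°

11.1 deg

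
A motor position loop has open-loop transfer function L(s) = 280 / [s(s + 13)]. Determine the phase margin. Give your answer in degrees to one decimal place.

42.0°

Gain crossover: |L(jω)| = 1 at ω ≈ 14.4 rad s⁻¹.
∠L(j14.4) = −90° − arctan(14.4/13) ≈ -137.97°
PM = 180° + (-137.97°) = 42.03°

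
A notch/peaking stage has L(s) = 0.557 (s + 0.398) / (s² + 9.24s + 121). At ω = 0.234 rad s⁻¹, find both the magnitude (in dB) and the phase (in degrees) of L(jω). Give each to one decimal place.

|j0.234 + 0.398| = √(0.234² + 0.398²) = 0.4617
|(j0.234)² + 9.24(j0.234) + 121| = |120.95 + j2.1622| = 121
|L(j0.234)| = 0.557 × 0.4617 / 121 = 0.0021259
20 log₁₀(0.0021259) = -53.45 dB
∠(j0.234 + 0.398) = arctan(0.234/0.398) = 30.45°
∠[(j0.234)² + 9.24(j0.234) + 121] = ∠[120.95 + j2.1622] = 1.02°
∠L(j0.234) = 30.45° − 1.02° = 29.43°

|L| = -53.4 dB, ∠L = 29.4°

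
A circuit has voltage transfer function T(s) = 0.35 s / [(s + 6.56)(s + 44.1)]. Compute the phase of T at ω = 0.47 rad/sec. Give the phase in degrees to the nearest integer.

∠(j0.47) = 90.00°
∠(j0.47 + 6.56) = arctan(0.47/6.56) = 4.10°
∠(j0.47 + 44.1) = arctan(0.47/44.1) = 0.61°
∠T(j0.47) = 90.00° − (4.10° + 0.61°) = 85.29°

85°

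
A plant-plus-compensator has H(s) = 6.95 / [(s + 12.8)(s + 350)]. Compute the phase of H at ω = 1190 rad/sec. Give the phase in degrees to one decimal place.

-163.0 deg

∠(j1190 + 12.8) = arctan(1190/12.8) = 89.38°
∠(j1190 + 350) = arctan(1190/350) = 73.61°
∠H(j1190) = − (89.38° + 73.61°) = -162.99°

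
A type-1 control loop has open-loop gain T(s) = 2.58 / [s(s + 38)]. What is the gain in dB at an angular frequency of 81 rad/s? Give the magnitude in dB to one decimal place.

|j81 + 38| = √(81² + 38²) = 89.47
|j81| = 81
|T(j81)| = 2.58 / (89.47 × 81) = 0.000356
20 log₁₀(0.000356) = -68.97 dB

-69.0 dB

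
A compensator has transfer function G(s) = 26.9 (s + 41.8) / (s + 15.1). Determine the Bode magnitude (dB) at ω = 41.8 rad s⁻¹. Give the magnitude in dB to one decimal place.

31.1 dB

|j41.8 + 41.8| = √(41.8² + 41.8²) = 59.11
|j41.8 + 15.1| = √(41.8² + 15.1²) = 44.44
|G(j41.8)| = 26.9 × 59.11 / 44.44 = 35.779
20 log₁₀(35.779) = 31.07 dB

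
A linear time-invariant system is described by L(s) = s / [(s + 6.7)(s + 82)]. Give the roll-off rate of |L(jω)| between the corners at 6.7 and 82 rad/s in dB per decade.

In this band the factors already past their corner are: 1 differentiator zero, pole at 6.7; net slope = 0 dB/decade.

0 dB/decade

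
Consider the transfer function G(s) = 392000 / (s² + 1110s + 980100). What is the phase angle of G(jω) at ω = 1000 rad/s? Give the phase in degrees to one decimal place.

∠[(j1000)² + 1110(j1000) + 980100] = ∠[-19900 + j1.11e+06] = 91.03°
∠G(j1000) = −91.03° = -91.03°

-91.0°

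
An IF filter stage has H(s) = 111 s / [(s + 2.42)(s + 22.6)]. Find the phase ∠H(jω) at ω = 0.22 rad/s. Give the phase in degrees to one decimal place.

84.2°

∠(j0.22) = 90.00°
∠(j0.22 + 2.42) = arctan(0.22/2.42) = 5.19°
∠(j0.22 + 22.6) = arctan(0.22/22.6) = 0.56°
∠H(j0.22) = 90.00° − (5.19° + 0.56°) = 84.25°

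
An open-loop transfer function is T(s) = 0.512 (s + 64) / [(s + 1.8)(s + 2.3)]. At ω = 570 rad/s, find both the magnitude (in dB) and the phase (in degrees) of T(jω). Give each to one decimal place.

|j570 + 64| = √(570² + 64²) = 573.6
|j570 + 1.8| = √(570² + 1.8²) = 570
|j570 + 2.3| = √(570² + 2.3²) = 570
|T(j570)| = 0.512 × 573.6 / (570 × 570) = 0.00090388
20 log₁₀(0.00090388) = -60.88 dB
∠(j570 + 64) = arctan(570/64) = 83.59°
∠(j570 + 1.8) = arctan(570/1.8) = 89.82°
∠(j570 + 2.3) = arctan(570/2.3) = 89.77°
∠T(j570) = 83.59° − (89.82° + 89.77°) = -95.99°

|T| = -60.9 dB, ∠T = -96.0°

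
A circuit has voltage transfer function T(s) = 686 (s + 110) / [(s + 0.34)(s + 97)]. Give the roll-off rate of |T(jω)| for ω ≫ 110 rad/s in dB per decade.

-20 dB/decade

With 1 zero and 2 poles, the high-frequency asymptotic slope is 20 × (1 − 2) = -20 dB/decade.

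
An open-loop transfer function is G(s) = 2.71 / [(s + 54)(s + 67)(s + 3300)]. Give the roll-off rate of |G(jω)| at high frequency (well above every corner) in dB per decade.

With 0 zeros and 3 poles, the high-frequency asymptotic slope is 20 × (0 − 3) = -60 dB/decade.

-60 dB/decade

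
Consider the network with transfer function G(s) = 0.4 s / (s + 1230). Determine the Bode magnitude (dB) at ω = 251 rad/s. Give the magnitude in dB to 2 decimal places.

-21.94 dB

|j251| = 251
|j251 + 1230| = √(251² + 1230²) = 1255
|G(j251)| = 0.4 × 251 / 1255 = 0.079978
20 log₁₀(0.079978) = -21.941 dB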